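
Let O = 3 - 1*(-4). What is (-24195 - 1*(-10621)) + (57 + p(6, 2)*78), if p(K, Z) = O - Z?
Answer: -13127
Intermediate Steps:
O = 7 (O = 3 + 4 = 7)
p(K, Z) = 7 - Z
(-24195 - 1*(-10621)) + (57 + p(6, 2)*78) = (-24195 - 1*(-10621)) + (57 + (7 - 1*2)*78) = (-24195 + 10621) + (57 + (7 - 2)*78) = -13574 + (57 + 5*78) = -13574 + (57 + 390) = -13574 + 447 = -13127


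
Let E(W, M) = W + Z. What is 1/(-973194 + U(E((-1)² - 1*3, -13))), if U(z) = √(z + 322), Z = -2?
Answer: -162199/157851093553 - √318/947106561318 ≈ -1.0276e-6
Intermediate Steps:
E(W, M) = -2 + W (E(W, M) = W - 2 = -2 + W)
U(z) = √(322 + z)
1/(-973194 + U(E((-1)² - 1*3, -13))) = 1/(-973194 + √(322 + (-2 + ((-1)² - 1*3)))) = 1/(-973194 + √(322 + (-2 + (1 - 3)))) = 1/(-973194 + √(322 + (-2 - 2))) = 1/(-973194 + √(322 - 4)) = 1/(-973194 + √318)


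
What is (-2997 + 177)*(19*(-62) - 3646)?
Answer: 13603680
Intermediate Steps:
(-2997 + 177)*(19*(-62) - 3646) = -2820*(-1178 - 3646) = -2820*(-4824) = 13603680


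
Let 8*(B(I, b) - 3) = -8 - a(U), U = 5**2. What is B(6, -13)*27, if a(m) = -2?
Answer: 243/4 ≈ 60.750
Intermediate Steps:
U = 25
B(I, b) = 9/4 (B(I, b) = 3 + (-8 - 1*(-2))/8 = 3 + (-8 + 2)/8 = 3 + (1/8)*(-6) = 3 - 3/4 = 9/4)
B(6, -13)*27 = (9/4)*27 = 243/4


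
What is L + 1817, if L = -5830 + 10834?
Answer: 6821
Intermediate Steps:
L = 5004
L + 1817 = 5004 + 1817 = 6821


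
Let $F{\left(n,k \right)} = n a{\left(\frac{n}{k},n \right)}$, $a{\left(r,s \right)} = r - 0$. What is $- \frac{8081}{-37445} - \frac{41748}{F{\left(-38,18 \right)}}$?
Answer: $- \frac{7031725129}{13517645} \approx -520.19$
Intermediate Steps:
$a{\left(r,s \right)} = r$ ($a{\left(r,s \right)} = r + 0 = r$)
$F{\left(n,k \right)} = \frac{n^{2}}{k}$ ($F{\left(n,k \right)} = n \frac{n}{k} = \frac{n^{2}}{k}$)
$- \frac{8081}{-37445} - \frac{41748}{F{\left(-38,18 \right)}} = - \frac{8081}{-37445} - \frac{41748}{\frac{1}{18} \left(-38\right)^{2}} = \left(-8081\right) \left(- \frac{1}{37445}\right) - \frac{41748}{\frac{1}{18} \cdot 1444} = \frac{8081}{37445} - \frac{41748}{\frac{722}{9}} = \frac{8081}{37445} - \frac{187866}{361} = - \frac{7031725129}{13517645}$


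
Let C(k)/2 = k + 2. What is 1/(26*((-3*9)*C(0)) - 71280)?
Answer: -1/74088 ≈ -1.3497e-5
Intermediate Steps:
C(k) = 4 + 2*k (C(k) = 2*(k + 2) = 2*(2 + k) = 4 + 2*k)
1/(26*((-3*9)*C(0)) - 71280) = 1/(26*((-3*9)*(4 + 2*0)) - 71280) = 1/(26*(-27*(4 + 0)) - 71280) = 1/(26*(-27*4) - 71280) = 1/(26*(-108) - 71280) = 1/(-2808 - 71280) = 1/(-74088) = -1/74088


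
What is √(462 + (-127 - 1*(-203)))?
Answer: √538 ≈ 23.195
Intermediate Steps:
√(462 + (-127 - 1*(-203))) = √(462 + (-127 + 203)) = √(462 + 76) = √538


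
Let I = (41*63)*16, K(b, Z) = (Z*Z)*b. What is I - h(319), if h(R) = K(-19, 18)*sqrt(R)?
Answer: 41328 + 6156*sqrt(319) ≈ 1.5128e+5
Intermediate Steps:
K(b, Z) = b*Z**2 (K(b, Z) = Z**2*b = b*Z**2)
I = 41328 (I = 2583*16 = 41328)
h(R) = -6156*sqrt(R) (h(R) = (-19*18**2)*sqrt(R) = (-19*324)*sqrt(R) = -6156*sqrt(R))
I - h(319) = 41328 - (-6156)*sqrt(319) = 41328 + 6156*sqrt(319)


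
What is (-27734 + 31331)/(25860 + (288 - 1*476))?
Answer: 3597/25672 ≈ 0.14011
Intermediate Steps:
(-27734 + 31331)/(25860 + (288 - 1*476)) = 3597/(25860 + (288 - 476)) = 3597/(25860 - 188) = 3597/25672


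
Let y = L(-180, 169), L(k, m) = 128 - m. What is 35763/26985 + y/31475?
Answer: 10709848/8089075 ≈ 1.3240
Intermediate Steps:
y = -41 (y = 128 - 1*169 = 128 - 169 = -41)
35763/26985 + y/31475 = 35763/26985 - 41/31475 = 35763*(1/26985) - 41*1/31475 = 1703/1285 - 41/31475 = 10709848/8089075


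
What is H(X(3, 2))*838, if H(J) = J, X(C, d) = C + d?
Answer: 4190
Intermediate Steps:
H(X(3, 2))*838 = (3 + 2)*838 = 5*838 = 4190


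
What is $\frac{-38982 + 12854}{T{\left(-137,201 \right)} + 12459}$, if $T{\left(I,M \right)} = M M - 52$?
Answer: $- \frac{142}{287} \approx -0.49477$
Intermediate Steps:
$T{\left(I,M \right)} = -52 + M^{2}$ ($T{\left(I,M \right)} = M^{2} - 52 = -52 + M^{2}$)
$\frac{-38982 + 12854}{T{\left(-137,201 \right)} + 12459} = \frac{-38982 + 12854}{\left(-52 + 201^{2}\right) + 12459} = - \frac{26128}{\left(-52 + 40401\right) + 12459} = - \frac{26128}{40349 + 12459} = - \frac{26128}{52808} = \left(-26128\right) \frac{1}{52808} = - \frac{142}{287}$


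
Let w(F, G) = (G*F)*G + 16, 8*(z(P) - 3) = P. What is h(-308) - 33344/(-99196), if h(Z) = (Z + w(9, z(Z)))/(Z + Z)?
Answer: -1075600695/61104736 ≈ -17.603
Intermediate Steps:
z(P) = 3 + P/8
w(F, G) = 16 + F*G² (w(F, G) = (F*G)*G + 16 = F*G² + 16 = 16 + F*G²)
h(Z) = (16 + Z + 9*(3 + Z/8)²)/(2*Z) (h(Z) = (Z + (16 + 9*(3 + Z/8)²))/(Z + Z) = (16 + Z + 9*(3 + Z/8)²)/((2*Z)) = (16 + Z + 9*(3 + Z/8)²)*(1/(2*Z)) = (16 + Z + 9*(3 + Z/8)²)/(2*Z))
h(-308) - 33344/(-99196) = (1/128)*(6208 + 9*(-308)² + 496*(-308))/(-308) - 33344/(-99196) = (1/128)*(-1/308)*(6208 + 9*94864 - 152768) - 33344*(-1/99196) = (1/128)*(-1/308)*(6208 + 853776 - 152768) + 8336/24799 = (1/128)*(-1/308)*707216 + 8336/24799 = -44201/2464 + 8336/24799 = -1075600695/61104736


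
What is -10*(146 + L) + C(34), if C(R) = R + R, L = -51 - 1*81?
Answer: -72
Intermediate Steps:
L = -132 (L = -51 - 81 = -132)
C(R) = 2*R
-10*(146 + L) + C(34) = -10*(146 - 132) + 2*34 = -10*14 + 68 = -140 + 68 = -72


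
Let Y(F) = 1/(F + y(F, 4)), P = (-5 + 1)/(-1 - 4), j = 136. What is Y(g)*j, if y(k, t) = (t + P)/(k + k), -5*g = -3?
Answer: 680/23 ≈ 29.565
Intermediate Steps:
g = ⅗ (g = -⅕*(-3) = ⅗ ≈ 0.60000)
P = ⅘ (P = -4/(-5) = -4*(-⅕) = ⅘ ≈ 0.80000)
y(k, t) = (⅘ + t)/(2*k) (y(k, t) = (t + ⅘)/(k + k) = (⅘ + t)/((2*k)) = (⅘ + t)*(1/(2*k)) = (⅘ + t)/(2*k))
Y(F) = 1/(F + 12/(5*F)) (Y(F) = 1/(F + (4 + 5*4)/(10*F)) = 1/(F + (4 + 20)/(10*F)) = 1/(F + (⅒)*24/F) = 1/(F + 12/(5*F)))
Y(g)*j = (5*(⅗)/(12 + 5*(⅗)²))*136 = (5*(⅗)/(12 + 5*(9/25)))*136 = (5*(⅗)/(12 + 9/5))*136 = (5*(⅗)/(69/5))*136 = (5*(⅗)*(5/69))*136 = (5/23)*136 = 680/23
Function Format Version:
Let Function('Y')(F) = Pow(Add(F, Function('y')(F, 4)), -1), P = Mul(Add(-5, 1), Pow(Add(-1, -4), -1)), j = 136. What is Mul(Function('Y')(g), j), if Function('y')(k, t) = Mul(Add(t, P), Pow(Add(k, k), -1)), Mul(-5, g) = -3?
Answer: Rational(680, 23) ≈ 29.565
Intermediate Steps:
g = Rational(3, 5) (g = Mul(Rational(-1, 5), -3) = Rational(3, 5) ≈ 0.60000)
P = Rational(4, 5) (P = Mul(-4, Pow(-5, -1)) = Mul(-4, Rational(-1, 5)) = Rational(4, 5) ≈ 0.80000)
Function('y')(k, t) = Mul(Rational(1, 2), Pow(k, -1), Add(Rational(4, 5), t)) (Function('y')(k, t) = Mul(Add(t, Rational(4, 5)), Pow(Add(k, k), -1)) = Mul(Add(Rational(4, 5), t), Pow(Mul(2, k), -1)) = Mul(Add(Rational(4, 5), t), Mul(Rational(1, 2), Pow(k, -1))) = Mul(Rational(1, 2), Pow(k, -1), Add(Rational(4, 5), t)))
Function('Y')(F) = Pow(Add(F, Mul(Rational(12, 5), Pow(F, -1))), -1) (Function('Y')(F) = Pow(Add(F, Mul(Rational(1, 10), Pow(F, -1), Add(4, Mul(5, 4)))), -1) = Pow(Add(F, Mul(Rational(1, 10), Pow(F, -1), Add(4, 20))), -1) = Pow(Add(F, Mul(Rational(1, 10), Pow(F, -1), 24)), -1) = Pow(Add(F, Mul(Rational(12, 5), Pow(F, -1))), -1))
Mul(Function('Y')(g), j) = Mul(Mul(5, Rational(3, 5), Pow(Add(12, Mul(5, Pow(Rational(3, 5), 2))), -1)), 136) = Mul(Mul(5, Rational(3, 5), Pow(Add(12, Mul(5, Rational(9, 25))), -1)), 136) = Mul(Mul(5, Rational(3, 5), Pow(Add(12, Rational(9, 5)), -1)), 136) = Mul(Mul(5, Rational(3, 5), Pow(Rational(69, 5), -1)), 136) = Mul(Mul(5, Rational(3, 5), Rational(5, 69)), 136) = Mul(Rational(5, 23), 136) = Rational(680, 23)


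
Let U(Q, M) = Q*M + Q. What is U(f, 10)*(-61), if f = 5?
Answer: -3355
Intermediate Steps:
U(Q, M) = Q + M*Q (U(Q, M) = M*Q + Q = Q + M*Q)
U(f, 10)*(-61) = (5*(1 + 10))*(-61) = (5*11)*(-61) = 55*(-61) = -3355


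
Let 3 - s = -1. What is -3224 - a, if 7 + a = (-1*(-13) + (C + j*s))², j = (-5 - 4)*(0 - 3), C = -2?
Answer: -17378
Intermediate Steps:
j = 27 (j = -9*(-3) = 27)
s = 4 (s = 3 - 1*(-1) = 3 + 1 = 4)
a = 14154 (a = -7 + (-1*(-13) + (-2 + 27*4))² = -7 + (13 + (-2 + 108))² = -7 + (13 + 106)² = -7 + 119² = -7 + 14161 = 14154)
-3224 - a = -3224 - 1*14154 = -3224 - 14154 = -17378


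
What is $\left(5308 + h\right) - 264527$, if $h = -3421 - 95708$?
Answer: $-358348$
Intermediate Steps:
$h = -99129$
$\left(5308 + h\right) - 264527 = \left(5308 - 99129\right) - 264527 = -93821 - 264527 = -358348$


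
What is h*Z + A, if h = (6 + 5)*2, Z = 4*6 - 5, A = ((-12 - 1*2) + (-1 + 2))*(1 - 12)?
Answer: 561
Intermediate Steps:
A = 143 (A = ((-12 - 2) + 1)*(-11) = (-14 + 1)*(-11) = -13*(-11) = 143)
Z = 19 (Z = 24 - 5 = 19)
h = 22 (h = 11*2 = 22)
h*Z + A = 22*19 + 143 = 418 + 143 = 561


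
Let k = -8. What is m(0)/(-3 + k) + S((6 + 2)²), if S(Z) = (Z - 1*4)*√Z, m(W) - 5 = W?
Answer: 5275/11 ≈ 479.55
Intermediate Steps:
m(W) = 5 + W
S(Z) = √Z*(-4 + Z) (S(Z) = (Z - 4)*√Z = (-4 + Z)*√Z = √Z*(-4 + Z))
m(0)/(-3 + k) + S((6 + 2)²) = (5 + 0)/(-3 - 8) + √((6 + 2)²)*(-4 + (6 + 2)²) = 5/(-11) + √(8²)*(-4 + 8²) = -1/11*5 + √64*(-4 + 64) = -5/11 + 8*60 = -5/11 + 480 = 5275/11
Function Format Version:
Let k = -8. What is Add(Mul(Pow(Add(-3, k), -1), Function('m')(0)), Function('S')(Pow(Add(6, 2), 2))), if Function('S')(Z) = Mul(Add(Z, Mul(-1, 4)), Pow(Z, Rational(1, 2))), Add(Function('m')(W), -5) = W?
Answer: Rational(5275, 11) ≈ 479.55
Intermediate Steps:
Function('m')(W) = Add(5, W)
Function('S')(Z) = Mul(Pow(Z, Rational(1, 2)), Add(-4, Z)) (Function('S')(Z) = Mul(Add(Z, -4), Pow(Z, Rational(1, 2))) = Mul(Add(-4, Z), Pow(Z, Rational(1, 2))) = Mul(Pow(Z, Rational(1, 2)), Add(-4, Z)))
Add(Mul(Pow(Add(-3, k), -1), Function('m')(0)), Function('S')(Pow(Add(6, 2), 2))) = Add(Mul(Pow(Add(-3, -8), -1), Add(5, 0)), Mul(Pow(Pow(Add(6, 2), 2), Rational(1, 2)), Add(-4, Pow(Add(6, 2), 2)))) = Add(Mul(Pow(-11, -1), 5), Mul(Pow(Pow(8, 2), Rational(1, 2)), Add(-4, Pow(8, 2)))) = Add(Mul(Rational(-1, 11), 5), Mul(Pow(64, Rational(1, 2)), Add(-4, 64))) = Add(Rational(-5, 11), Mul(8, 60)) = Add(Rational(-5, 11), 480) = Rational(5275, 11)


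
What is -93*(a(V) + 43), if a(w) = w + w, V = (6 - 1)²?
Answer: -8649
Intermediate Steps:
V = 25 (V = 5² = 25)
a(w) = 2*w
-93*(a(V) + 43) = -93*(2*25 + 43) = -93*(50 + 43) = -93*93 = -8649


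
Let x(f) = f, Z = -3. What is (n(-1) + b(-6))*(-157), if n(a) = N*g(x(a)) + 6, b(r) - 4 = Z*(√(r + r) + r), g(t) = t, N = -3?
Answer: -4867 + 942*I*√3 ≈ -4867.0 + 1631.6*I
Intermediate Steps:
b(r) = 4 - 3*r - 3*√2*√r (b(r) = 4 - 3*(√(r + r) + r) = 4 - 3*(√(2*r) + r) = 4 - 3*(√2*√r + r) = 4 - 3*(r + √2*√r) = 4 + (-3*r - 3*√2*√r) = 4 - 3*r - 3*√2*√r)
n(a) = 6 - 3*a (n(a) = -3*a + 6 = 6 - 3*a)
(n(-1) + b(-6))*(-157) = ((6 - 3*(-1)) + (4 - 3*(-6) - 3*√2*√(-6)))*(-157) = ((6 + 3) + (4 + 18 - 3*√2*I*√6))*(-157) = (9 + (4 + 18 - 6*I*√3))*(-157) = (9 + (22 - 6*I*√3))*(-157) = (31 - 6*I*√3)*(-157) = -4867 + 942*I*√3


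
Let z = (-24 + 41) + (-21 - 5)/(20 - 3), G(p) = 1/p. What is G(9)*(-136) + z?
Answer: 55/153 ≈ 0.35948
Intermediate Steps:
z = 263/17 (z = 17 - 26/17 = 263/17 ≈ 15.471)
G(9)*(-136) + z = -136/9 + 263/17 = 55/153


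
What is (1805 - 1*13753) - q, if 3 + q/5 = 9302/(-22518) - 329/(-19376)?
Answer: -371829170921/31164912 ≈ -11931.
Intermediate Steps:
q = -529197655/31164912 (q = -15 + 5*(9302/(-22518) - 329/(-19376)) = -15 + 5*(9302*(-1/22518) - 329*(-1/19376)) = -15 + 5*(-4651/11259 + 47/2768) = -15 + 5*(-12344795/31164912) = -15 - 61723975/31164912 = -529197655/31164912 ≈ -16.981)
(1805 - 1*13753) - q = (1805 - 1*13753) - 1*(-529197655/31164912) = (1805 - 13753) + 529197655/31164912 = -11948 + 529197655/31164912 = -371829170921/31164912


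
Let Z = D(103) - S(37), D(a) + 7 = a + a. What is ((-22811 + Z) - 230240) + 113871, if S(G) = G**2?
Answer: -140350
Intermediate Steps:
D(a) = -7 + 2*a (D(a) = -7 + (a + a) = -7 + 2*a)
Z = -1170 (Z = (-7 + 2*103) - 1*37**2 = (-7 + 206) - 1*1369 = 199 - 1369 = -1170)
((-22811 + Z) - 230240) + 113871 = ((-22811 - 1170) - 230240) + 113871 = (-23981 - 230240) + 113871 = -254221 + 113871 = -140350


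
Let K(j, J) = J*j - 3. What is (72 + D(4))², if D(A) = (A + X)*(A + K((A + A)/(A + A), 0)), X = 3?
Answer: 6241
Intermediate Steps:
K(j, J) = -3 + J*j
D(A) = (-3 + A)*(3 + A) (D(A) = (A + 3)*(A + (-3 + 0*((A + A)/(A + A)))) = (3 + A)*(A + (-3 + 0*((2*A)/((2*A))))) = (3 + A)*(A + (-3 + 0*((2*A)*(1/(2*A))))) = (3 + A)*(A + (-3 + 0*1)) = (3 + A)*(A + (-3 + 0)) = (3 + A)*(A - 3) = (3 + A)*(-3 + A) = (-3 + A)*(3 + A))
(72 + D(4))² = (72 + (-9 + 4²))² = (72 + (-9 + 16))² = (72 + 7)² = 79² = 6241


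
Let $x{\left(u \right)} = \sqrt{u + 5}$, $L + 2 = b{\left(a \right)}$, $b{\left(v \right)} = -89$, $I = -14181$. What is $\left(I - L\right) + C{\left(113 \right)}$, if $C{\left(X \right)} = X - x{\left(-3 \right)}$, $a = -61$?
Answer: $-13977 - \sqrt{2} \approx -13978.0$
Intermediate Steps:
$L = -91$ ($L = -2 - 89 = -91$)
$x{\left(u \right)} = \sqrt{5 + u}$
$C{\left(X \right)} = X - \sqrt{2}$ ($C{\left(X \right)} = X - \sqrt{5 - 3} = X - \sqrt{2}$)
$\left(I - L\right) + C{\left(113 \right)} = \left(-14181 - -91\right) + \left(113 - \sqrt{2}\right) = \left(-14181 + 91\right) + \left(113 - \sqrt{2}\right) = -14090 + \left(113 - \sqrt{2}\right) = -13977 - \sqrt{2}$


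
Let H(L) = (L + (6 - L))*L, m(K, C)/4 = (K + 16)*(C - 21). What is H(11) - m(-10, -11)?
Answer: 834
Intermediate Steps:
m(K, C) = 4*(-21 + C)*(16 + K) (m(K, C) = 4*((K + 16)*(C - 21)) = 4*((16 + K)*(-21 + C)) = 4*((-21 + C)*(16 + K)) = 4*(-21 + C)*(16 + K))
H(L) = 6*L
H(11) - m(-10, -11) = 6*11 - (-1344 - 84*(-10) + 64*(-11) + 4*(-11)*(-10)) = 66 - (-1344 + 840 - 704 + 440) = 66 - 1*(-768) = 66 + 768 = 834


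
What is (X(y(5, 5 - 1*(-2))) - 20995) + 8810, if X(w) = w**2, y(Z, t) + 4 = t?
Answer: -12176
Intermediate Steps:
y(Z, t) = -4 + t
(X(y(5, 5 - 1*(-2))) - 20995) + 8810 = ((-4 + (5 - 1*(-2)))**2 - 20995) + 8810 = ((-4 + (5 + 2))**2 - 20995) + 8810 = ((-4 + 7)**2 - 20995) + 8810 = (3**2 - 20995) + 8810 = (9 - 20995) + 8810 = -20986 + 8810 = -12176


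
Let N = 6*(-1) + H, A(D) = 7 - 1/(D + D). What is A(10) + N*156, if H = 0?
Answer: -18581/20 ≈ -929.05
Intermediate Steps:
A(D) = 7 - 1/(2*D)
N = -6 (N = 6*(-1) + 0 = -6 + 0 = -6)
A(10) + N*156 = (7 - ½/10) - 6*156 = (7 - ½*⅒) - 936 = (7 - 1/20) - 936 = 139/20 - 936 = -18581/20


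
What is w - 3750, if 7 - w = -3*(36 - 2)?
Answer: -3641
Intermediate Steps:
w = 109 (w = 7 - (-3)*(36 - 2) = 7 - (-3)*34 = 7 - 1*(-102) = 7 + 102 = 109)
w - 3750 = 109 - 3750 = -3641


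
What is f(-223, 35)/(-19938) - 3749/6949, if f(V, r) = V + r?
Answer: -36720575/69274581 ≈ -0.53007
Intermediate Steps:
f(-223, 35)/(-19938) - 3749/6949 = (-223 + 35)/(-19938) - 3749/6949 = -188*(-1/19938) - 3749*1/6949 = 94/9969 - 3749/6949 = -36720575/69274581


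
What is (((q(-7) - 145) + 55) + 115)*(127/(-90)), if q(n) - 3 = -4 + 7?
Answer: -3937/90 ≈ -43.744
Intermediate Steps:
q(n) = 6 (q(n) = 3 + (-4 + 7) = 3 + 3 = 6)
(((q(-7) - 145) + 55) + 115)*(127/(-90)) = (((6 - 145) + 55) + 115)*(127/(-90)) = ((-139 + 55) + 115)*(127*(-1/90)) = (-84 + 115)*(-127/90) = 31*(-127/90) = -3937/90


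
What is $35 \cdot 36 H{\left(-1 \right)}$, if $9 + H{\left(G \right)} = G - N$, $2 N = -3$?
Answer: $-10710$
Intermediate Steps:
$N = - \frac{3}{2}$ ($N = \frac{1}{2} \left(-3\right) = - \frac{3}{2} \approx -1.5$)
$H{\left(G \right)} = - \frac{15}{2} + G$ ($H{\left(G \right)} = -9 + \left(G - - \frac{3}{2}\right) = -9 + \left(G + \frac{3}{2}\right) = -9 + \left(\frac{3}{2} + G\right) = - \frac{15}{2} + G$)
$35 \cdot 36 H{\left(-1 \right)} = 35 \cdot 36 \left(- \frac{15}{2} - 1\right) = 1260 \left(- \frac{17}{2}\right) = -10710$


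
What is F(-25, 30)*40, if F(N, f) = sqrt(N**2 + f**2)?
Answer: 200*sqrt(61) ≈ 1562.1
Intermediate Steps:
F(-25, 30)*40 = sqrt((-25)**2 + 30**2)*40 = sqrt(625 + 900)*40 = sqrt(1525)*40 = (5*sqrt(61))*40 = 200*sqrt(61)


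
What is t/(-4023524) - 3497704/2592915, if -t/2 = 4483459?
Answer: 4588680098537/5216327866230 ≈ 0.87968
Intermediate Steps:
t = -8966918 (t = -2*4483459 = -8966918)
t/(-4023524) - 3497704/2592915 = -8966918/(-4023524) - 3497704/2592915 = -8966918*(-1/4023524) - 3497704*1/2592915 = 4483459/2011762 - 3497704/2592915 = 4588680098537/5216327866230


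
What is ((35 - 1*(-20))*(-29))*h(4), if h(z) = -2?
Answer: 3190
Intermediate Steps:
((35 - 1*(-20))*(-29))*h(4) = ((35 - 1*(-20))*(-29))*(-2) = ((35 + 20)*(-29))*(-2) = (55*(-29))*(-2) = -1595*(-2) = 3190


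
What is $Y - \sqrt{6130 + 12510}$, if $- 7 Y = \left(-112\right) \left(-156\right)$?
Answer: $-2496 - 4 \sqrt{1165} \approx -2632.5$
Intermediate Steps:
$Y = -2496$ ($Y = - \frac{\left(-112\right) \left(-156\right)}{7} = \left(- \frac{1}{7}\right) 17472 = -2496$)
$Y - \sqrt{6130 + 12510} = -2496 - \sqrt{6130 + 12510} = -2496 - \sqrt{18640} = -2496 - 4 \sqrt{1165}$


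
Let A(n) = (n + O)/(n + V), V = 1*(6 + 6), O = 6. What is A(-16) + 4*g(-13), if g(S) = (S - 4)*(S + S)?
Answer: 3541/2 ≈ 1770.5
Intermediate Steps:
g(S) = 2*S*(-4 + S) (g(S) = (-4 + S)*(2*S) = 2*S*(-4 + S))
V = 12 (V = 1*12 = 12)
A(n) = (6 + n)/(12 + n) (A(n) = (n + 6)/(n + 12) = (6 + n)/(12 + n))
A(-16) + 4*g(-13) = (6 - 16)/(12 - 16) + 4*(2*(-13)*(-4 - 13)) = -10/(-4) + 4*(2*(-13)*(-17)) = -¼*(-10) + 4*442 = 5/2 + 1768 = 3541/2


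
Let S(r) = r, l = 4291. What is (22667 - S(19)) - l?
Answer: 18357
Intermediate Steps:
(22667 - S(19)) - l = (22667 - 1*19) - 1*4291 = (22667 - 19) - 4291 = 22648 - 4291 = 18357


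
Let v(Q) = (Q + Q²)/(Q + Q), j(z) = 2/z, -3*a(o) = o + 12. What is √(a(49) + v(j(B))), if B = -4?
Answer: I*√723/6 ≈ 4.4814*I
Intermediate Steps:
a(o) = -4 - o/3 (a(o) = -(o + 12)/3 = -(12 + o)/3 = -4 - o/3)
v(Q) = (Q + Q²)/(2*Q) (v(Q) = (Q + Q²)/((2*Q)) = (Q + Q²)*(1/(2*Q)) = (Q + Q²)/(2*Q))
√(a(49) + v(j(B))) = √((-4 - ⅓*49) + (½ + (2/(-4))/2)) = √((-4 - 49/3) + (½ + (2*(-¼))/2)) = √(-61/3 + (½ + (½)*(-½))) = √(-61/3 + (½ - ¼)) = √(-61/3 + ¼) = √(-241/12) = I*√723/6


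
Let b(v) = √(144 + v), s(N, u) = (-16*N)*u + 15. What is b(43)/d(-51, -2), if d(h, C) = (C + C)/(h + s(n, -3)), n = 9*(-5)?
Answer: 549*√187 ≈ 7507.5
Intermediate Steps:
n = -45
s(N, u) = 15 - 16*N*u (s(N, u) = -16*N*u + 15 = 15 - 16*N*u)
d(h, C) = 2*C/(-2145 + h) (d(h, C) = (C + C)/(h + (15 - 16*(-45)*(-3))) = (2*C)/(h + (15 - 2160)) = (2*C)/(h - 2145) = (2*C)/(-2145 + h) = 2*C/(-2145 + h))
b(43)/d(-51, -2) = √(144 + 43)/((2*(-2)/(-2145 - 51))) = √187/((2*(-2)/(-2196))) = √187/((2*(-2)*(-1/2196))) = √187/(1/549) = √187*549 = 549*√187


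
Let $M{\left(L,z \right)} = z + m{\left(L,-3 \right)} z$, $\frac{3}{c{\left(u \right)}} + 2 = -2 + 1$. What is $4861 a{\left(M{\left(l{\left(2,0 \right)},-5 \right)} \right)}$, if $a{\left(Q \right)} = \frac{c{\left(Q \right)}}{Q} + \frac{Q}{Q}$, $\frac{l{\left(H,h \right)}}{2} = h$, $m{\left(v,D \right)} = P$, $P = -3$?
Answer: $\frac{43749}{10} \approx 4374.9$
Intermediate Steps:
$m{\left(v,D \right)} = -3$
$c{\left(u \right)} = -1$ ($c{\left(u \right)} = \frac{3}{-2 + \left(-2 + 1\right)} = \frac{3}{-2 - 1} = \frac{3}{-3} = 3 \left(- \frac{1}{3}\right) = -1$)
$l{\left(H,h \right)} = 2 h$
$M{\left(L,z \right)} = - 2 z$ ($M{\left(L,z \right)} = z - 3 z = - 2 z$)
$a{\left(Q \right)} = 1 - \frac{1}{Q}$ ($a{\left(Q \right)} = - \frac{1}{Q} + \frac{Q}{Q} = - \frac{1}{Q} + 1 = 1 - \frac{1}{Q}$)
$4861 a{\left(M{\left(l{\left(2,0 \right)},-5 \right)} \right)} = 4861 \frac{-1 - -10}{\left(-2\right) \left(-5\right)} = 4861 \frac{-1 + 10}{10} = 4861 \cdot \frac{1}{10} \cdot 9 = 4861 \cdot \frac{9}{10} = \frac{43749}{10}$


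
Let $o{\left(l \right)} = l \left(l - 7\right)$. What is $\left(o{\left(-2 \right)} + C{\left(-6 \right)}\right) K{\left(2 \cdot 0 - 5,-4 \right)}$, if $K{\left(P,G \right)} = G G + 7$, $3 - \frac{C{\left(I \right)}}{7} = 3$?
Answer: $414$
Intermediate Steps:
$o{\left(l \right)} = l \left(-7 + l\right)$
$C{\left(I \right)} = 0$ ($C{\left(I \right)} = 21 - 21 = 0$)
$K{\left(P,G \right)} = 7 + G^{2}$ ($K{\left(P,G \right)} = G^{2} + 7 = 7 + G^{2}$)
$\left(o{\left(-2 \right)} + C{\left(-6 \right)}\right) K{\left(2 \cdot 0 - 5,-4 \right)} = \left(- 2 \left(-7 - 2\right) + 0\right) \left(7 + \left(-4\right)^{2}\right) = \left(\left(-2\right) \left(-9\right) + 0\right) \left(7 + 16\right) = \left(18 + 0\right) 23 = 18 \cdot 23 = 414$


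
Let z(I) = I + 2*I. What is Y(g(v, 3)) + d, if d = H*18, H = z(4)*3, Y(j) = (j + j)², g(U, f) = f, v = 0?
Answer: 684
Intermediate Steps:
z(I) = 3*I
Y(j) = 4*j² (Y(j) = (2*j)² = 4*j²)
H = 36 (H = (3*4)*3 = 12*3 = 36)
d = 648 (d = 36*18 = 648)
Y(g(v, 3)) + d = 4*3² + 648 = 4*9 + 648 = 36 + 648 = 684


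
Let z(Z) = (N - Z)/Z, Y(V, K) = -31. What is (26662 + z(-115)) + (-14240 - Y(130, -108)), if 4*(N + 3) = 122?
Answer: 572781/46 ≈ 12452.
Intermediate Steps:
N = 55/2 (N = -3 + (¼)*122 = -3 + 61/2 = 55/2 ≈ 27.500)
z(Z) = (55/2 - Z)/Z
(26662 + z(-115)) + (-14240 - Y(130, -108)) = (26662 + (55/2 - 1*(-115))/(-115)) + (-14240 - 1*(-31)) = (26662 - (55/2 + 115)/115) + (-14240 + 31) = (26662 - 1/115*285/2) - 14209 = (26662 - 57/46) - 14209 = 1226395/46 - 14209 = 572781/46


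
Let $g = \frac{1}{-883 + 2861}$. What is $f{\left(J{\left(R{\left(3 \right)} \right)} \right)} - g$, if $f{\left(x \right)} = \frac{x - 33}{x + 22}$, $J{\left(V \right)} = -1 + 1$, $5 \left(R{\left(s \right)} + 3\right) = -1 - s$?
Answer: $- \frac{1484}{989} \approx -1.5005$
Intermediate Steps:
$R{\left(s \right)} = - \frac{16}{5} - \frac{s}{5}$ ($R{\left(s \right)} = -3 + \frac{-1 - s}{5} = -3 - \left(\frac{1}{5} + \frac{s}{5}\right) = - \frac{16}{5} - \frac{s}{5}$)
$J{\left(V \right)} = 0$
$g = \frac{1}{1978} \approx 0.00050556$
$f{\left(x \right)} = \frac{-33 + x}{22 + x}$
$f{\left(J{\left(R{\left(3 \right)} \right)} \right)} - g = \frac{-33 + 0}{22 + 0} - \frac{1}{1978} = \frac{1}{22} \left(-33\right) - \frac{1}{1978} = - \frac{3}{2} - \frac{1}{1978} = - \frac{1484}{989}$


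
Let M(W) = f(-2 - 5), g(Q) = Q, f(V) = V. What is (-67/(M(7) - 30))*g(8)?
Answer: 536/37 ≈ 14.486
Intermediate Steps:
M(W) = -7 (M(W) = -2 - 5 = -7)
(-67/(M(7) - 30))*g(8) = -67/(-7 - 30)*8 = -67/(-37)*8 = -67*(-1/37)*8 = (67/37)*8 = 536/37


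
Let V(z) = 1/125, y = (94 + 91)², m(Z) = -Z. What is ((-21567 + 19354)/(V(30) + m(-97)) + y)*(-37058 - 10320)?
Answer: -9824674589525/6063 ≈ -1.6204e+9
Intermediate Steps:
y = 34225 (y = 185² = 34225)
V(z) = 1/125
((-21567 + 19354)/(V(30) + m(-97)) + y)*(-37058 - 10320) = ((-21567 + 19354)/(1/125 - 1*(-97)) + 34225)*(-37058 - 10320) = (-2213/(1/125 + 97) + 34225)*(-47378) = (-2213/12126/125 + 34225)*(-47378) = (-2213*125/12126 + 34225)*(-47378) = (-276625/12126 + 34225)*(-47378) = (414735725/12126)*(-47378) = -9824674589525/6063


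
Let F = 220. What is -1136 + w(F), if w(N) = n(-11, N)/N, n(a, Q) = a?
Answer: -22721/20 ≈ -1136.1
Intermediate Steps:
w(N) = -11/N
-1136 + w(F) = -1136 - 11/220 = -1136 - 11*1/220 = -1136 - 1/20 = -22721/20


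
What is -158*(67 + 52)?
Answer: -18802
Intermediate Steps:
-158*(67 + 52) = -158*119 = -18802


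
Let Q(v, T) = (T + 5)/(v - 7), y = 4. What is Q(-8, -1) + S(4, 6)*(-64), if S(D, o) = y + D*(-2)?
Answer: 3836/15 ≈ 255.73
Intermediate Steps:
Q(v, T) = (5 + T)/(-7 + v)
S(D, o) = 4 - 2*D (S(D, o) = 4 + D*(-2) = 4 - 2*D)
Q(-8, -1) + S(4, 6)*(-64) = (5 - 1)/(-7 - 8) + (4 - 2*4)*(-64) = 4/(-15) + (4 - 8)*(-64) = -1/15*4 - 4*(-64) = -4/15 + 256 = 3836/15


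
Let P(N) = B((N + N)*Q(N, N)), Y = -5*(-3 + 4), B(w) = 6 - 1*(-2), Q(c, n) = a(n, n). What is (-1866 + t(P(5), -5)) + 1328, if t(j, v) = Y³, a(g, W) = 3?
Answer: -663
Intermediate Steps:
Q(c, n) = 3
B(w) = 8 (B(w) = 6 + 2 = 8)
Y = -5 (Y = -5*1 = -5)
P(N) = 8
t(j, v) = -125 (t(j, v) = (-5)³ = -125)
(-1866 + t(P(5), -5)) + 1328 = (-1866 - 125) + 1328 = -1991 + 1328 = -663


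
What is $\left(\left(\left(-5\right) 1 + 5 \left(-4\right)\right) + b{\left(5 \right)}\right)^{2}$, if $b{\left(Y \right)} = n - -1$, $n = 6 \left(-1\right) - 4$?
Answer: $1156$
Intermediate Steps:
$n = -10$ ($n = -6 - 4 = -10$)
$b{\left(Y \right)} = -9$ ($b{\left(Y \right)} = -10 - -1 = -10 + 1 = -9$)
$\left(\left(\left(-5\right) 1 + 5 \left(-4\right)\right) + b{\left(5 \right)}\right)^{2} = \left(\left(\left(-5\right) 1 + 5 \left(-4\right)\right) - 9\right)^{2} = \left(\left(-5 - 20\right) - 9\right)^{2} = \left(-25 - 9\right)^{2} = \left(-34\right)^{2} = 1156$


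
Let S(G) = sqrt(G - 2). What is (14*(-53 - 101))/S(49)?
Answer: -2156*sqrt(47)/47 ≈ -314.48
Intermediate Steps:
S(G) = sqrt(-2 + G)
(14*(-53 - 101))/S(49) = (14*(-53 - 101))/(sqrt(-2 + 49)) = (14*(-154))/(sqrt(47)) = -2156*sqrt(47)/47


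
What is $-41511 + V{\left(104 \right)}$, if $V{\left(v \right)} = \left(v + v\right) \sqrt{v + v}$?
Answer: $-41511 + 832 \sqrt{13} \approx -38511.0$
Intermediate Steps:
$V{\left(v \right)} = 2 \sqrt{2} v^{\frac{3}{2}}$ ($V{\left(v \right)} = 2 v \sqrt{2 v} = 2 v \sqrt{2} \sqrt{v} = 2 \sqrt{2} v^{\frac{3}{2}}$)
$-41511 + V{\left(104 \right)} = -41511 + 2 \sqrt{2} \cdot 104^{\frac{3}{2}} = -41511 + 2 \sqrt{2} \cdot 208 \sqrt{26} = -41511 + 832 \sqrt{13}$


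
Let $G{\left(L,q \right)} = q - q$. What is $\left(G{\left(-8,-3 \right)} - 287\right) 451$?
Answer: $-129437$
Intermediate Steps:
$G{\left(L,q \right)} = 0$
$\left(G{\left(-8,-3 \right)} - 287\right) 451 = \left(0 - 287\right) 451 = \left(-287\right) 451 = -129437$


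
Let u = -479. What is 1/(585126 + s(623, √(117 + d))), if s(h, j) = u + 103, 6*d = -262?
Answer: 1/584750 ≈ 1.7101e-6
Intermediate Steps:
d = -131/3 (d = (⅙)*(-262) = -131/3 ≈ -43.667)
s(h, j) = -376 (s(h, j) = -479 + 103 = -376)
1/(585126 + s(623, √(117 + d))) = 1/(585126 - 376) = 1/584750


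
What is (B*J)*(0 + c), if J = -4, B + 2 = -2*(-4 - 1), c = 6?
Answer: -192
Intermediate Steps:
B = 8 (B = -2 - 2*(-4 - 1) = -2 - 2*(-5) = -2 + 10 = 8)
(B*J)*(0 + c) = (8*(-4))*(0 + 6) = -32*6 = -192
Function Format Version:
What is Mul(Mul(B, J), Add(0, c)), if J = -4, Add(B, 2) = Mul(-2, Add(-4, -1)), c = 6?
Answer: -192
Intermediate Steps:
B = 8 (B = Add(-2, Mul(-2, Add(-4, -1))) = Add(-2, Mul(-2, -5)) = Add(-2, 10) = 8)
Mul(Mul(B, J), Add(0, c)) = Mul(Mul(8, -4), Add(0, 6)) = Mul(-32, 6) = -192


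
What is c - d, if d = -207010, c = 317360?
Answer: 524370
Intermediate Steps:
c - d = 317360 - 1*(-207010) = 317360 + 207010 = 524370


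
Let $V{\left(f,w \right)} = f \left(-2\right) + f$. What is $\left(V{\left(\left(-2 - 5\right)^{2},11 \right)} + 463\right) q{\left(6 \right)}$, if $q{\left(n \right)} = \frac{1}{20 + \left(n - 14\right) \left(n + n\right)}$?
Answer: $- \frac{207}{38} \approx -5.4474$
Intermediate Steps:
$V{\left(f,w \right)} = - f$ ($V{\left(f,w \right)} = - 2 f + f = - f$)
$q{\left(n \right)} = \frac{1}{20 + 2 n \left(-14 + n\right)}$ ($q{\left(n \right)} = \frac{1}{20 + \left(-14 + n\right) 2 n} = \frac{1}{20 + 2 n \left(-14 + n\right)}$)
$\left(V{\left(\left(-2 - 5\right)^{2},11 \right)} + 463\right) q{\left(6 \right)} = \left(- \left(-2 - 5\right)^{2} + 463\right) \frac{1}{2 \left(10 + 6^{2} - 84\right)} = \left(- \left(-7\right)^{2} + 463\right) \frac{1}{2 \left(10 + 36 - 84\right)} = \left(\left(-1\right) 49 + 463\right) \frac{1}{2 \left(-38\right)} = \left(-49 + 463\right) \frac{1}{2} \left(- \frac{1}{38}\right) = 414 \left(- \frac{1}{76}\right) = - \frac{207}{38}$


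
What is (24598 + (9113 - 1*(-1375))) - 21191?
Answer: 13895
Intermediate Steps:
(24598 + (9113 - 1*(-1375))) - 21191 = (24598 + (9113 + 1375)) - 21191 = (24598 + 10488) - 21191 = 35086 - 21191 = 13895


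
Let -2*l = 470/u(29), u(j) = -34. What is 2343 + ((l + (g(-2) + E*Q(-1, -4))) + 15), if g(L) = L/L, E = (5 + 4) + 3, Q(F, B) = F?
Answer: 80033/34 ≈ 2353.9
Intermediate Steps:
E = 12 (E = 9 + 3 = 12)
g(L) = 1
l = 235/34 (l = -235/(-34) = -235*(-1)/34 = -1/2*(-235/17) = 235/34 ≈ 6.9118)
2343 + ((l + (g(-2) + E*Q(-1, -4))) + 15) = 2343 + ((235/34 + (1 + 12*(-1))) + 15) = 2343 + ((235/34 + (1 - 12)) + 15) = 2343 + ((235/34 - 11) + 15) = 2343 + (-139/34 + 15) = 2343 + 371/34 = 80033/34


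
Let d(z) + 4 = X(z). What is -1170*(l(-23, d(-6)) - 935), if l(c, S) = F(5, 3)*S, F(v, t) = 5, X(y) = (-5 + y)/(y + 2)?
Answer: 2202525/2 ≈ 1.1013e+6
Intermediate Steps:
X(y) = (-5 + y)/(2 + y)
d(z) = -4 + (-5 + z)/(2 + z)
l(c, S) = 5*S
-1170*(l(-23, d(-6)) - 935) = -1170*(5*((-13 - 3*(-6))/(2 - 6)) - 935) = -1170*(5*((-13 + 18)/(-4)) - 935) = -1170*(5*(-¼*5) - 935) = -1170*(5*(-5/4) - 935) = -1170*(-25/4 - 935) = -1170*(-3765/4) = 2202525/2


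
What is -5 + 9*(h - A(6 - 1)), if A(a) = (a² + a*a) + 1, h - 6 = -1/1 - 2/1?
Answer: -437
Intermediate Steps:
h = 3 (h = 6 + (-1/1 - 2/1) = 6 + (-1*1 - 2*1) = 6 + (-1 - 2) = 6 - 3 = 3)
A(a) = 1 + 2*a² (A(a) = (a² + a²) + 1 = 2*a² + 1 = 1 + 2*a²)
-5 + 9*(h - A(6 - 1)) = -5 + 9*(3 - (1 + 2*(6 - 1)²)) = -5 + 9*(3 - (1 + 2*5²)) = -5 + 9*(3 - (1 + 2*25)) = -5 + 9*(3 - (1 + 50)) = -5 + 9*(3 - 1*51) = -5 + 9*(3 - 51) = -5 + 9*(-48) = -5 - 432 = -437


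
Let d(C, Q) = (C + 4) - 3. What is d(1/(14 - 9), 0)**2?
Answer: 36/25 ≈ 1.4400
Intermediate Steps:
d(C, Q) = 1 + C (d(C, Q) = (4 + C) - 3 = 1 + C)
d(1/(14 - 9), 0)**2 = (1 + 1/(14 - 9))**2 = (1 + 1/5)**2 = (6/5)**2 = 36/25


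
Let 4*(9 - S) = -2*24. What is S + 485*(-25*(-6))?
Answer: 72771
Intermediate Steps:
S = 21 (S = 9 - (-1)*24/2 = 9 - ¼*(-48) = 9 + 12 = 21)
S + 485*(-25*(-6)) = 21 + 485*(-25*(-6)) = 21 + 485*150 = 21 + 72750 = 72771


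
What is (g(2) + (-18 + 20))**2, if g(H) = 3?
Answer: 25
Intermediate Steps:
(g(2) + (-18 + 20))**2 = (3 + (-18 + 20))**2 = (3 + 2)**2 = 5**2 = 25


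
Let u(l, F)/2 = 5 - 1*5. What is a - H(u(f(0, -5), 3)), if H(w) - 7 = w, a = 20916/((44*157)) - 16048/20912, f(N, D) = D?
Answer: -10698201/2257189 ≈ -4.7396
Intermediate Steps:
u(l, F) = 0 (u(l, F) = 2*(5 - 1*5) = 2*(5 - 5) = 2*0 = 0)
a = 5102122/2257189 (a = 20916/6908 - 16048*1/20912 = 20916*(1/6908) - 1003/1307 = 5229/1727 - 1003/1307 = 5102122/2257189 ≈ 2.2604)
H(w) = 7 + w
a - H(u(f(0, -5), 3)) = 5102122/2257189 - (7 + 0) = 5102122/2257189 - 1*7 = 5102122/2257189 - 7 = -10698201/2257189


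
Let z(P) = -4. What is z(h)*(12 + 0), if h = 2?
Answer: -48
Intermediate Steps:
z(h)*(12 + 0) = -4*(12 + 0) = -4*12 = -48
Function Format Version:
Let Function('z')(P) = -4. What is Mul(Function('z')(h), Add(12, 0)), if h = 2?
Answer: -48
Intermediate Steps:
Mul(Function('z')(h), Add(12, 0)) = Mul(-4, Add(12, 0)) = Mul(-4, 12) = -48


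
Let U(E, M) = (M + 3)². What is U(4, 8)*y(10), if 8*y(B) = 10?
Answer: 605/4 ≈ 151.25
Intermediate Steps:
U(E, M) = (3 + M)²
y(B) = 5/4 (y(B) = (⅛)*10 = 5/4)
U(4, 8)*y(10) = (3 + 8)²*(5/4) = 11²*(5/4) = 121*(5/4) = 605/4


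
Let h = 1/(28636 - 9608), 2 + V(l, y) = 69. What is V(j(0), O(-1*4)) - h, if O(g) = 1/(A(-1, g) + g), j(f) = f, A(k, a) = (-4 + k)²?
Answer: 1274875/19028 ≈ 67.000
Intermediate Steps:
O(g) = 1/(25 + g) (O(g) = 1/((-4 - 1)² + g) = 1/((-5)² + g) = 1/(25 + g))
V(l, y) = 67 (V(l, y) = -2 + 69 = 67)
h = 1/19028 ≈ 5.2554e-5
V(j(0), O(-1*4)) - h = 67 - 1*1/19028 = 67 - 1/19028 = 1274875/19028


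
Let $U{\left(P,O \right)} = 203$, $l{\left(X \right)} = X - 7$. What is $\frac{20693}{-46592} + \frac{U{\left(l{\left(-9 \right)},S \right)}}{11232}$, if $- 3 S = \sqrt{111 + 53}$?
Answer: $- \frac{535975}{1257984} \approx -0.42606$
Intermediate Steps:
$S = - \frac{2 \sqrt{41}}{3}$ ($S = - \frac{\sqrt{111 + 53}}{3} = - \frac{\sqrt{164}}{3} = - \frac{2 \sqrt{41}}{3} \approx -4.2688$)
$l{\left(X \right)} = -7 + X$ ($l{\left(X \right)} = X - 7 = -7 + X$)
$\frac{20693}{-46592} + \frac{U{\left(l{\left(-9 \right)},S \right)}}{11232} = \frac{20693}{-46592} + \frac{203}{11232} = 20693 \left(- \frac{1}{46592}\right) + 203 \cdot \frac{1}{11232} = - \frac{20693}{46592} + \frac{203}{11232} = - \frac{535975}{1257984}$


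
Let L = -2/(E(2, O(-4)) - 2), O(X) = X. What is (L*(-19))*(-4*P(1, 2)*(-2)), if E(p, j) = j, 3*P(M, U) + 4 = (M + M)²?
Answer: 0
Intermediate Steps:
P(M, U) = -4/3 + 4*M²/3 (P(M, U) = -4/3 + (M + M)²/3 = -4/3 + (2*M)²/3 = -4/3 + (4*M²)/3 = -4/3 + 4*M²/3)
L = ⅓ (L = -2/(-4 - 2) = -2/(-6) = -2*(-⅙) = ⅓ ≈ 0.33333)
(L*(-19))*(-4*P(1, 2)*(-2)) = ((⅓)*(-19))*(-4*(-4/3 + (4/3)*1²)*(-2)) = -19*(-4*(-4/3 + (4/3)*1))*(-2)/3 = -19*(-4*(-4/3 + 4/3))*(-2)/3 = -19*(-4*0)*(-2)/3 = -0*(-2) = -19/3*0 = 0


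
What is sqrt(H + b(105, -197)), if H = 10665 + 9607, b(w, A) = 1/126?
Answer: sqrt(35759822)/42 ≈ 142.38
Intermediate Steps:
b(w, A) = 1/126
H = 20272
sqrt(H + b(105, -197)) = sqrt(20272 + 1/126) = sqrt(2554273/126) = sqrt(35759822)/42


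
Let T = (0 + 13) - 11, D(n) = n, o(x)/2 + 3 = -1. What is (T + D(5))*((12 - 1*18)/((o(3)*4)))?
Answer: 21/16 ≈ 1.3125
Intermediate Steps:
o(x) = -8 (o(x) = -6 + 2*(-1) = -6 - 2 = -8)
T = 2 (T = 13 - 11 = 2)
(T + D(5))*((12 - 1*18)/((o(3)*4))) = (2 + 5)*((12 - 1*18)/((-8*4))) = 7*((12 - 18)/(-32)) = 7*(-6*(-1/32)) = 7*(3/16) = 21/16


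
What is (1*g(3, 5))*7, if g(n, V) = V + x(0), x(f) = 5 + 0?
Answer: 70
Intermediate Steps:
x(f) = 5
g(n, V) = 5 + V (g(n, V) = V + 5 = 5 + V)
(1*g(3, 5))*7 = (1*(5 + 5))*7 = (1*10)*7 = 10*7 = 70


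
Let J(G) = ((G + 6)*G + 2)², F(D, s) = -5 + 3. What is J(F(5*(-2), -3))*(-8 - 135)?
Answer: -5148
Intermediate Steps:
F(D, s) = -2
J(G) = (2 + G*(6 + G))² (J(G) = ((6 + G)*G + 2)² = (G*(6 + G) + 2)² = (2 + G*(6 + G))²)
J(F(5*(-2), -3))*(-8 - 135) = (2 + (-2)² + 6*(-2))²*(-8 - 135) = (2 + 4 - 12)²*(-143) = (-6)²*(-143) = 36*(-143) = -5148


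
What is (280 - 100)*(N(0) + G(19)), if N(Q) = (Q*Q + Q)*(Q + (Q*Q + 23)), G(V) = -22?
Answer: -3960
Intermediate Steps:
N(Q) = (Q + Q**2)*(23 + Q + Q**2) (N(Q) = (Q**2 + Q)*(Q + (Q**2 + 23)) = (Q + Q**2)*(Q + (23 + Q**2)) = (Q + Q**2)*(23 + Q + Q**2))
(280 - 100)*(N(0) + G(19)) = (280 - 100)*(0*(23 + 0**3 + 2*0**2 + 24*0) - 22) = 180*(0*(23 + 0 + 2*0 + 0) - 22) = 180*(0*(23 + 0 + 0 + 0) - 22) = 180*(0*23 - 22) = 180*(0 - 22) = 180*(-22) = -3960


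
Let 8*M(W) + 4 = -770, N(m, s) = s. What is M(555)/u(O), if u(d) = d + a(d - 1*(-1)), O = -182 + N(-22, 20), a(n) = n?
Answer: 387/1292 ≈ 0.29954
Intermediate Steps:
M(W) = -387/4 (M(W) = -½ + (⅛)*(-770) = -½ - 385/4 = -387/4)
O = -162 (O = -182 + 20 = -162)
u(d) = 1 + 2*d (u(d) = d + (d - 1*(-1)) = d + (d + 1) = d + (1 + d) = 1 + 2*d)
M(555)/u(O) = -387/(4*(1 + 2*(-162))) = -387/(4*(1 - 324)) = -387/4/(-323) = -387/4*(-1/323) = 387/1292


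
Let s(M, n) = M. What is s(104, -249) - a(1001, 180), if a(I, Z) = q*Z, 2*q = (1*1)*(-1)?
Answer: 194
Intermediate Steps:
q = -1/2 (q = ((1*1)*(-1))/2 = (1*(-1))/2 = (1/2)*(-1) = -1/2 ≈ -0.50000)
a(I, Z) = -Z/2
s(104, -249) - a(1001, 180) = 104 - (-1)*180/2 = 104 - 1*(-90) = 104 + 90 = 194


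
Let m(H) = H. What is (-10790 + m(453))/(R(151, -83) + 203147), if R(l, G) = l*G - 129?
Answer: -10337/190485 ≈ -0.054267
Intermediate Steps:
R(l, G) = -129 + G*l (R(l, G) = G*l - 129 = -129 + G*l)
(-10790 + m(453))/(R(151, -83) + 203147) = (-10790 + 453)/((-129 - 83*151) + 203147) = -10337/((-129 - 12533) + 203147) = -10337/(-12662 + 203147) = -10337/190485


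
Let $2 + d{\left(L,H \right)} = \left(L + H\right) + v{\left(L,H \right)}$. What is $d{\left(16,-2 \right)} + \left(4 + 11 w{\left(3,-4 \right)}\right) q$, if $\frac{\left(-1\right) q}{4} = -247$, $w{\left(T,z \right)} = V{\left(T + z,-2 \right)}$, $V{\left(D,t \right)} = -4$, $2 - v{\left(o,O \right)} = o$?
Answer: $-39522$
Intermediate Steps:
$v{\left(o,O \right)} = 2 - o$
$w{\left(T,z \right)} = -4$
$q = 988$ ($q = \left(-4\right) \left(-247\right) = 988$)
$d{\left(L,H \right)} = H$ ($d{\left(L,H \right)} = -2 + \left(\left(L + H\right) - \left(-2 + L\right)\right) = -2 + \left(\left(H + L\right) - \left(-2 + L\right)\right) = -2 + \left(2 + H\right) = H$)
$d{\left(16,-2 \right)} + \left(4 + 11 w{\left(3,-4 \right)}\right) q = -2 + \left(4 + 11 \left(-4\right)\right) 988 = -2 + \left(4 - 44\right) 988 = -2 - 39520 = -39522$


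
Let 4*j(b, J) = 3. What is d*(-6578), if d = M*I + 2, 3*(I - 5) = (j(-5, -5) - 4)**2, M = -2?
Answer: 1187329/12 ≈ 98944.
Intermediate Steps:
j(b, J) = 3/4 (j(b, J) = (1/4)*3 = 3/4)
I = 409/48 (I = 5 + (3/4 - 4)**2/3 = 5 + (-13/4)**2/3 = 5 + (1/3)*(169/16) = 5 + 169/48 = 409/48 ≈ 8.5208)
d = -361/24 (d = -2*409/48 + 2 = -409/24 + 2 = -361/24 ≈ -15.042)
d*(-6578) = -361/24*(-6578) = 1187329/12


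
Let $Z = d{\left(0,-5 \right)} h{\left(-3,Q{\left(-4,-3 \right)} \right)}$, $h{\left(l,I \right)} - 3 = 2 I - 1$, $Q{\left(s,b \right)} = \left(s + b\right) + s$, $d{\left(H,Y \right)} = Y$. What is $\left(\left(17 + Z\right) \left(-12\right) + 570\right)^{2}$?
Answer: $695556$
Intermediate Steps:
$Q{\left(s,b \right)} = b + 2 s$ ($Q{\left(s,b \right)} = \left(b + s\right) + s = b + 2 s$)
$h{\left(l,I \right)} = 2 + 2 I$ ($h{\left(l,I \right)} = 3 + \left(2 I - 1\right) = 3 + \left(-1 + 2 I\right) = 2 + 2 I$)
$Z = 100$ ($Z = - 5 \left(2 + 2 \left(-3 + 2 \left(-4\right)\right)\right) = - 5 \left(2 + 2 \left(-3 - 8\right)\right) = - 5 \left(2 + 2 \left(-11\right)\right) = - 5 \left(2 - 22\right) = \left(-5\right) \left(-20\right) = 100$)
$\left(\left(17 + Z\right) \left(-12\right) + 570\right)^{2} = \left(\left(17 + 100\right) \left(-12\right) + 570\right)^{2} = \left(117 \left(-12\right) + 570\right)^{2} = \left(-1404 + 570\right)^{2} = \left(-834\right)^{2} = 695556$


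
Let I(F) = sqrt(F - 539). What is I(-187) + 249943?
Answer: 249943 + 11*I*sqrt(6) ≈ 2.4994e+5 + 26.944*I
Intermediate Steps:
I(F) = sqrt(-539 + F)
I(-187) + 249943 = sqrt(-539 - 187) + 249943 = sqrt(-726) + 249943 = 11*I*sqrt(6) + 249943 = 249943 + 11*I*sqrt(6)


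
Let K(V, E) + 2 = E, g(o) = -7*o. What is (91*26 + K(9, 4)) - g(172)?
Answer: 3572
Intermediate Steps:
K(V, E) = -2 + E
(91*26 + K(9, 4)) - g(172) = (91*26 + (-2 + 4)) - (-7)*172 = (2366 + 2) - 1*(-1204) = 2368 + 1204 = 3572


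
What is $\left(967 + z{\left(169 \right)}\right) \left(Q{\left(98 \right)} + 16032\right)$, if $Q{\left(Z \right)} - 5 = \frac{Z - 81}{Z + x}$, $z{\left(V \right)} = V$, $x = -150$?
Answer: $\frac{236829588}{13} \approx 1.8218 \cdot 10^{7}$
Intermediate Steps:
$Q{\left(Z \right)} = 5 + \frac{-81 + Z}{-150 + Z}$ ($Q{\left(Z \right)} = 5 + \frac{Z - 81}{Z - 150} = 5 + \frac{Z - 81}{-150 + Z} = 5 + \frac{-81 + Z}{-150 + Z}$)
$\left(967 + z{\left(169 \right)}\right) \left(Q{\left(98 \right)} + 16032\right) = \left(967 + 169\right) \left(\frac{3 \left(-277 + 2 \cdot 98\right)}{-150 + 98} + 16032\right) = 1136 \left(\frac{3 \left(-277 + 196\right)}{-52} + 16032\right) = 1136 \left(3 \left(- \frac{1}{52}\right) \left(-81\right) + 16032\right) = 1136 \left(\frac{243}{52} + 16032\right) = 1136 \cdot \frac{833907}{52} = \frac{236829588}{13}$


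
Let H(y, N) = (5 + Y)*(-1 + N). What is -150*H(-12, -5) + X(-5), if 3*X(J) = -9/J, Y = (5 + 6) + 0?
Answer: 72003/5 ≈ 14401.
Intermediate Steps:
Y = 11 (Y = 11 + 0 = 11)
X(J) = -3/J (X(J) = (-9/J)/3 = -3/J)
H(y, N) = -16 + 16*N (H(y, N) = (5 + 11)*(-1 + N) = 16*(-1 + N) = -16 + 16*N)
-150*H(-12, -5) + X(-5) = -150*(-16 + 16*(-5)) - 3/(-5) = -150*(-16 - 80) - 3*(-⅕) = -150*(-96) + ⅗ = 14400 + ⅗ = 72003/5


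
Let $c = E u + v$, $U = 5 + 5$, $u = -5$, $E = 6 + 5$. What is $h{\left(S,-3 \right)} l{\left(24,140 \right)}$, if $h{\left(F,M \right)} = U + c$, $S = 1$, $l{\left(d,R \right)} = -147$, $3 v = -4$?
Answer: $6811$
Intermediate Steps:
$v = - \frac{4}{3}$ ($v = \frac{1}{3} \left(-4\right) = - \frac{4}{3} \approx -1.3333$)
$E = 11$
$U = 10$
$c = - \frac{169}{3}$ ($c = 11 \left(-5\right) - \frac{4}{3} = -55 - \frac{4}{3} = - \frac{169}{3} \approx -56.333$)
$h{\left(F,M \right)} = - \frac{139}{3}$ ($h{\left(F,M \right)} = 10 - \frac{169}{3} = - \frac{139}{3}$)
$h{\left(S,-3 \right)} l{\left(24,140 \right)} = \left(- \frac{139}{3}\right) \left(-147\right) = 6811$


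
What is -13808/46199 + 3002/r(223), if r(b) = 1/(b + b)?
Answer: 61855457700/46199 ≈ 1.3389e+6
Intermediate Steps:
r(b) = 1/(2*b)
-13808/46199 + 3002/r(223) = -13808/46199 + 3002/(((1/2)/223)) = -13808*1/46199 + 3002/(((1/2)*(1/223))) = -13808/46199 + 3002/(1/446) = -13808/46199 + 3002*446 = -13808/46199 + 1338892 = 61855457700/46199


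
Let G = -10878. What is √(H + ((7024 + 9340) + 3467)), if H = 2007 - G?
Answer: 2*√8179 ≈ 180.88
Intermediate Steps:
H = 12885 (H = 2007 - 1*(-10878) = 2007 + 10878 = 12885)
√(H + ((7024 + 9340) + 3467)) = √(12885 + ((7024 + 9340) + 3467)) = √(12885 + (16364 + 3467)) = √(12885 + 19831) = √32716 = 2*√8179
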